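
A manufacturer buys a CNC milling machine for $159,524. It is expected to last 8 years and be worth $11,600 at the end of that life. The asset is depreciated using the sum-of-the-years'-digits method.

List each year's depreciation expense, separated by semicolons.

Depreciable base = $159,524 − $11,600 = $147,924.
Sum of the years' digits = 8+7+6+5+4+3+2+1 = 36.
Year 1: $147,924 × 8/36 = $32,872. Book value $126,652.
Year 2: $147,924 × 7/36 = $28,763. Book value $97,889.
Year 3: $147,924 × 6/36 = $24,654. Book value $73,235.
Year 4: $147,924 × 5/36 = $20,545. Book value $52,690.
Year 5: $147,924 × 4/36 = $16,436. Book value $36,254.
Year 6: $147,924 × 3/36 = $12,327. Book value $23,927.
Year 7: $147,924 × 2/36 = $8,218. Book value $15,709.
Year 8: $147,924 × 1/36 = $4,109. Book value $11,600.

$32,872; $28,763; $24,654; $20,545; $16,436; $12,327; $8,218; $4,109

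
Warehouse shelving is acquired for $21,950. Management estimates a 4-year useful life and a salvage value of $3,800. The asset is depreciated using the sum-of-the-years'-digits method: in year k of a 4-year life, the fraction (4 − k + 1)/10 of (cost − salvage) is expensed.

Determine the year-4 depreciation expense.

Depreciable base = $21,950 − $3,800 = $18,150.
Sum of the years' digits = 4+3+2+1 = 10.
Year 1: $18,150 × 4/10 = $7,260. Book value $14,690.
Year 2: $18,150 × 3/10 = $5,445. Book value $9,245.
Year 3: $18,150 × 2/10 = $3,630. Book value $5,615.
Year 4: $18,150 × 1/10 = $1,815. Book value $3,800.

$1,815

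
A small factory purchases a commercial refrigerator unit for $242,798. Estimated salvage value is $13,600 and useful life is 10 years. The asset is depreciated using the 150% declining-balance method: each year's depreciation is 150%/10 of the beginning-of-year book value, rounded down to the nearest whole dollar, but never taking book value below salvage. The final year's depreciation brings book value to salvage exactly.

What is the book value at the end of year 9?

Depreciable base = $242,798 − $13,600 = $229,198.
Year 1: ⌊$242,798 × 150%/10⌋ = $36,419. Book value $206,379.
Year 2: ⌊$206,379 × 150%/10⌋ = $30,956. Book value $175,423.
Year 3: ⌊$175,423 × 150%/10⌋ = $26,313. Book value $149,110.
Year 4: ⌊$149,110 × 150%/10⌋ = $22,366. Book value $126,744.
Year 5: ⌊$126,744 × 150%/10⌋ = $19,011. Book value $107,733.
Year 6: ⌊$107,733 × 150%/10⌋ = $16,159. Book value $91,574.
Year 7: ⌊$91,574 × 150%/10⌋ = $13,736. Book value $77,838.
Year 8: ⌊$77,838 × 150%/10⌋ = $11,675. Book value $66,163.
Year 9: ⌊$66,163 × 150%/10⌋ = $9,924. Book value $56,239.

$56,239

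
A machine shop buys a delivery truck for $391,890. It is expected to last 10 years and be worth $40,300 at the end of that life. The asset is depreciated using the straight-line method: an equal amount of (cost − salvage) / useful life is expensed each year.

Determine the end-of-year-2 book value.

Depreciable base = $391,890 − $40,300 = $351,590.
Annual expense = $351,590 / 10 = $35,159.
End of year 1: book value $356,731.
End of year 2: book value $321,572.

$321,572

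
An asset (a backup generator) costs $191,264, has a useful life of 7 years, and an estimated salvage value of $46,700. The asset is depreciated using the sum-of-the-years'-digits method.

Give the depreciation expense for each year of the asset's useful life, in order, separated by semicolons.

$36,141; $30,978; $25,815; $20,652; $15,489; $10,326; $5,163

Depreciable base = $191,264 − $46,700 = $144,564.
Sum of the years' digits = 7+6+5+4+3+2+1 = 28.
Year 1: $144,564 × 7/28 = $36,141. Book value $155,123.
Year 2: $144,564 × 6/28 = $30,978. Book value $124,145.
Year 3: $144,564 × 5/28 = $25,815. Book value $98,330.
Year 4: $144,564 × 4/28 = $20,652. Book value $77,678.
Year 5: $144,564 × 3/28 = $15,489. Book value $62,189.
Year 6: $144,564 × 2/28 = $10,326. Book value $51,863.
Year 7: $144,564 × 1/28 = $5,163. Book value $46,700.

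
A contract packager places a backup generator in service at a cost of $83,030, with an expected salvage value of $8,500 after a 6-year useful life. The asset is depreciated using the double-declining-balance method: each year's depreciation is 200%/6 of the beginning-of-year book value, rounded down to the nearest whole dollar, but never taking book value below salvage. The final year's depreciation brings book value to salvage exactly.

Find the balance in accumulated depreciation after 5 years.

Depreciable base = $83,030 − $8,500 = $74,530.
Year 1: ⌊$83,030 × 200%/6⌋ = $27,676. Book value $55,354.
Year 2: ⌊$55,354 × 200%/6⌋ = $18,451. Book value $36,903.
Year 3: ⌊$36,903 × 200%/6⌋ = $12,301. Book value $24,602.
Year 4: ⌊$24,602 × 200%/6⌋ = $8,200. Book value $16,402.
Year 5: ⌊$16,402 × 200%/6⌋ = $5,467. Book value $10,935.
Accumulated through year 5 = $83,030 − $10,935 = $72,095.

$72,095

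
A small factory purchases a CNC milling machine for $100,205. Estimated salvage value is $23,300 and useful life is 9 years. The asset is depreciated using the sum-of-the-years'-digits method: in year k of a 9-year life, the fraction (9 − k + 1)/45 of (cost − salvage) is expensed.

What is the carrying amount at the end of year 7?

Depreciable base = $100,205 − $23,300 = $76,905.
Sum of the years' digits = 9+8+7+6+5+4+3+2+1 = 45.
Year 1: $76,905 × 9/45 = $15,381. Book value $84,824.
Year 2: $76,905 × 8/45 = $13,672. Book value $71,152.
Year 3: $76,905 × 7/45 = $11,963. Book value $59,189.
Year 4: $76,905 × 6/45 = $10,254. Book value $48,935.
Year 5: $76,905 × 5/45 = $8,545. Book value $40,390.
Year 6: $76,905 × 4/45 = $6,836. Book value $33,554.
Year 7: $76,905 × 3/45 = $5,127. Book value $28,427.

$28,427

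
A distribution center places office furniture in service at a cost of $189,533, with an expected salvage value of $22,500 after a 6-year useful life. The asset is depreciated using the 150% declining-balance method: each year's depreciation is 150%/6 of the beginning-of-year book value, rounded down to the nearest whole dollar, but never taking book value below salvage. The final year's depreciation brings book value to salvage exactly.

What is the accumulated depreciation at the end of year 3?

$109,573

Depreciable base = $189,533 − $22,500 = $167,033.
Year 1: ⌊$189,533 × 150%/6⌋ = $47,383. Book value $142,150.
Year 2: ⌊$142,150 × 150%/6⌋ = $35,537. Book value $106,613.
Year 3: ⌊$106,613 × 150%/6⌋ = $26,653. Book value $79,960.
Accumulated through year 3 = $189,533 − $79,960 = $109,573.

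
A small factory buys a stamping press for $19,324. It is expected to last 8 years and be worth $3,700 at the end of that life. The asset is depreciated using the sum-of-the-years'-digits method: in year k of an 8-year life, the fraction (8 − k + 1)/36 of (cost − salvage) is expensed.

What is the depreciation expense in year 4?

$2,170

Depreciable base = $19,324 − $3,700 = $15,624.
Sum of the years' digits = 8+7+6+5+4+3+2+1 = 36.
Year 1: $15,624 × 8/36 = $3,472. Book value $15,852.
Year 2: $15,624 × 7/36 = $3,038. Book value $12,814.
Year 3: $15,624 × 6/36 = $2,604. Book value $10,210.
Year 4: $15,624 × 5/36 = $2,170. Book value $8,040.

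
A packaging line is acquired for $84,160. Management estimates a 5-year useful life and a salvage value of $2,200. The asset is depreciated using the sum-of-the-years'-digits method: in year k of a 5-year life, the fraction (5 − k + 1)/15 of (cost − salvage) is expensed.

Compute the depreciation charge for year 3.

$16,392

Depreciable base = $84,160 − $2,200 = $81,960.
Sum of the years' digits = 5+4+3+2+1 = 15.
Year 1: $81,960 × 5/15 = $27,320. Book value $56,840.
Year 2: $81,960 × 4/15 = $21,856. Book value $34,984.
Year 3: $81,960 × 3/15 = $16,392. Book value $18,592.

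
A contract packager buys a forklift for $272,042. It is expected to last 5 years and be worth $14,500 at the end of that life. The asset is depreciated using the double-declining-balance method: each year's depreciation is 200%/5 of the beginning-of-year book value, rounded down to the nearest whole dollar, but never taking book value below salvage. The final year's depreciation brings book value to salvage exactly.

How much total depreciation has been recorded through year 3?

$213,280

Depreciable base = $272,042 − $14,500 = $257,542.
Year 1: ⌊$272,042 × 200%/5⌋ = $108,816. Book value $163,226.
Year 2: ⌊$163,226 × 200%/5⌋ = $65,290. Book value $97,936.
Year 3: ⌊$97,936 × 200%/5⌋ = $39,174. Book value $58,762.
Accumulated through year 3 = $272,042 − $58,762 = $213,280.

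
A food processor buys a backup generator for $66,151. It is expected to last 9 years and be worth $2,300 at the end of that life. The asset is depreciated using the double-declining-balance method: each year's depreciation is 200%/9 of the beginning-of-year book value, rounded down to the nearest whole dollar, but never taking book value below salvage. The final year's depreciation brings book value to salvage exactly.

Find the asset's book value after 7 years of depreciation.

$11,392

Depreciable base = $66,151 − $2,300 = $63,851.
Year 1: ⌊$66,151 × 200%/9⌋ = $14,700. Book value $51,451.
Year 2: ⌊$51,451 × 200%/9⌋ = $11,433. Book value $40,018.
Year 3: ⌊$40,018 × 200%/9⌋ = $8,892. Book value $31,126.
Year 4: ⌊$31,126 × 200%/9⌋ = $6,916. Book value $24,210.
Year 5: ⌊$24,210 × 200%/9⌋ = $5,380. Book value $18,830.
Year 6: ⌊$18,830 × 200%/9⌋ = $4,184. Book value $14,646.
Year 7: ⌊$14,646 × 200%/9⌋ = $3,254. Book value $11,392.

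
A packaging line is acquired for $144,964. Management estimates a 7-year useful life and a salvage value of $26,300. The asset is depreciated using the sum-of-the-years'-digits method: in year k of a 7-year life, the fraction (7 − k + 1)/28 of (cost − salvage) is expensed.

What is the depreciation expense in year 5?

$12,714

Depreciable base = $144,964 − $26,300 = $118,664.
Sum of the years' digits = 7+6+5+4+3+2+1 = 28.
Year 1: $118,664 × 7/28 = $29,666. Book value $115,298.
Year 2: $118,664 × 6/28 = $25,428. Book value $89,870.
Year 3: $118,664 × 5/28 = $21,190. Book value $68,680.
Year 4: $118,664 × 4/28 = $16,952. Book value $51,728.
Year 5: $118,664 × 3/28 = $12,714. Book value $39,014.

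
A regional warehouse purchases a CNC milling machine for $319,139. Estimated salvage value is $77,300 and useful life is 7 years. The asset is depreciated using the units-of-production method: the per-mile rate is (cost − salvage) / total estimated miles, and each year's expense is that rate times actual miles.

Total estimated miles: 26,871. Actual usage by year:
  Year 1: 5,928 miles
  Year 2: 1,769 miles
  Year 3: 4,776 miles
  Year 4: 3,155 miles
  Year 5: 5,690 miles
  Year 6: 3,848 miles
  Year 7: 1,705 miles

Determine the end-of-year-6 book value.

$92,645

Depreciable base = $319,139 − $77,300 = $241,839.
Rate = $241,839 / 26,871 miles = $9 per mile.
Year 1: 5,928 × $9 = $53,352. Book value $265,787.
Year 2: 1,769 × $9 = $15,921. Book value $249,866.
Year 3: 4,776 × $9 = $42,984. Book value $206,882.
Year 4: 3,155 × $9 = $28,395. Book value $178,487.
Year 5: 5,690 × $9 = $51,210. Book value $127,277.
Year 6: 3,848 × $9 = $34,632. Book value $92,645.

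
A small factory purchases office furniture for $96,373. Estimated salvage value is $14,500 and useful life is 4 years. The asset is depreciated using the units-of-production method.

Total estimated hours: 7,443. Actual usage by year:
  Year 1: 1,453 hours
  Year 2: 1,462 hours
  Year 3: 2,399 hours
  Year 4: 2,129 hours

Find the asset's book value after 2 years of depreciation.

Depreciable base = $96,373 − $14,500 = $81,873.
Rate = $81,873 / 7,443 hours = $11 per hour.
Year 1: 1,453 × $11 = $15,983. Book value $80,390.
Year 2: 1,462 × $11 = $16,082. Book value $64,308.

$64,308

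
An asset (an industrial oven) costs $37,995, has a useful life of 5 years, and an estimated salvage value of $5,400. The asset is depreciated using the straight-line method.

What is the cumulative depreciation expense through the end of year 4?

$26,076

Depreciable base = $37,995 − $5,400 = $32,595.
Annual expense = $32,595 / 5 = $6,519.
End of year 1: book value $31,476.
End of year 2: book value $24,957.
End of year 3: book value $18,438.
End of year 4: book value $11,919.
Accumulated through year 4 = $37,995 − $11,919 = $26,076.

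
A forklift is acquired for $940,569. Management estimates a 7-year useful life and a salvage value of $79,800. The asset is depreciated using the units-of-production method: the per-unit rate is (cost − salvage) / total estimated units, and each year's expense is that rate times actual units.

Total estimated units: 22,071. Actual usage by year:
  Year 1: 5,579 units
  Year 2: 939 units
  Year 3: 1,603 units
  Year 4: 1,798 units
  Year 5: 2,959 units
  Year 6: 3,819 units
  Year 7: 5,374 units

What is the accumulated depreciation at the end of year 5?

Depreciable base = $940,569 − $79,800 = $860,769.
Rate = $860,769 / 22,071 units = $39 per unit.
Year 1: 5,579 × $39 = $217,581. Book value $722,988.
Year 2: 939 × $39 = $36,621. Book value $686,367.
Year 3: 1,603 × $39 = $62,517. Book value $623,850.
Year 4: 1,798 × $39 = $70,122. Book value $553,728.
Year 5: 2,959 × $39 = $115,401. Book value $438,327.
Accumulated through year 5 = $940,569 − $438,327 = $502,242.

$502,242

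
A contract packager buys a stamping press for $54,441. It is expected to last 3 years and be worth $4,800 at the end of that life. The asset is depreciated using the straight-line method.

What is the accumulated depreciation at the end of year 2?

$33,094

Depreciable base = $54,441 − $4,800 = $49,641.
Annual expense = $49,641 / 3 = $16,547.
End of year 1: book value $37,894.
End of year 2: book value $21,347.
Accumulated through year 2 = $54,441 − $21,347 = $33,094.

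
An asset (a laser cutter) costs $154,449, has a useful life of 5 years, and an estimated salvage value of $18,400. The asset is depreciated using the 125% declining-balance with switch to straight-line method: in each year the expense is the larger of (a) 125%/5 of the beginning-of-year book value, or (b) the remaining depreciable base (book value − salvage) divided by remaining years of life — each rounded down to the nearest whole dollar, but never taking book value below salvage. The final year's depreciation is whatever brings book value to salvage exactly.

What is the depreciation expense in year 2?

$28,959

Depreciable base = $154,449 − $18,400 = $136,049.
Year 1: DB = ⌊$154,449 × 125%/5⌋ = $38,612; SL = ⌊$136,049/5⌋ = $27,209 → take DB $38,612. Book value $115,837.
Year 2: DB = ⌊$115,837 × 125%/5⌋ = $28,959; SL = ⌊$97,437/4⌋ = $24,359 → take DB $28,959. Book value $86,878.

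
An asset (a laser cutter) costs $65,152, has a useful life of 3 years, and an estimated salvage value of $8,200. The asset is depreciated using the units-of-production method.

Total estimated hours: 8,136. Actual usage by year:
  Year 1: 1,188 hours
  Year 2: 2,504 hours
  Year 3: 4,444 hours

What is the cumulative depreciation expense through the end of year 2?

Depreciable base = $65,152 − $8,200 = $56,952.
Rate = $56,952 / 8,136 hours = $7 per hour.
Year 1: 1,188 × $7 = $8,316. Book value $56,836.
Year 2: 2,504 × $7 = $17,528. Book value $39,308.
Accumulated through year 2 = $65,152 − $39,308 = $25,844.

$25,844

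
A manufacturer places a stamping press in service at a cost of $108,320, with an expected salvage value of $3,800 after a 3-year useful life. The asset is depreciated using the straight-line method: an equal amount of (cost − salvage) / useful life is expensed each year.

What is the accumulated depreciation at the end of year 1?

$34,840

Depreciable base = $108,320 − $3,800 = $104,520.
Annual expense = $104,520 / 3 = $34,840.
End of year 1: book value $73,480.
Accumulated through year 1 = $108,320 − $73,480 = $34,840.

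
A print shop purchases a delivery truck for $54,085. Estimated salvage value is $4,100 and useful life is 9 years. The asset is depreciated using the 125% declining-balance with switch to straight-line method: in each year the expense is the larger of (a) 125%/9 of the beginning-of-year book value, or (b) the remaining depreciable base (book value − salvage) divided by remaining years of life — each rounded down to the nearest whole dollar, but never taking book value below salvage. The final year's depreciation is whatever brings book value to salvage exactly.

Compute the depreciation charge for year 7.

$5,073

Depreciable base = $54,085 − $4,100 = $49,985.
Year 1: DB = ⌊$54,085 × 125%/9⌋ = $7,511; SL = ⌊$49,985/9⌋ = $5,553 → take DB $7,511. Book value $46,574.
Year 2: DB = ⌊$46,574 × 125%/9⌋ = $6,468; SL = ⌊$42,474/8⌋ = $5,309 → take DB $6,468. Book value $40,106.
Year 3: DB = ⌊$40,106 × 125%/9⌋ = $5,570; SL = ⌊$36,006/7⌋ = $5,143 → take DB $5,570. Book value $34,536.
Year 4: DB = ⌊$34,536 × 125%/9⌋ = $4,796; SL = ⌊$30,436/6⌋ = $5,072 → take SL $5,072. Book value $29,464.
Year 5: DB = ⌊$29,464 × 125%/9⌋ = $4,092; SL = ⌊$25,364/5⌋ = $5,072 → take SL $5,072. Book value $24,392.
Year 6: DB = ⌊$24,392 × 125%/9⌋ = $3,387; SL = ⌊$20,292/4⌋ = $5,073 → take SL $5,073. Book value $19,319.
Year 7: DB = ⌊$19,319 × 125%/9⌋ = $2,683; SL = ⌊$15,219/3⌋ = $5,073 → take SL $5,073. Book value $14,246.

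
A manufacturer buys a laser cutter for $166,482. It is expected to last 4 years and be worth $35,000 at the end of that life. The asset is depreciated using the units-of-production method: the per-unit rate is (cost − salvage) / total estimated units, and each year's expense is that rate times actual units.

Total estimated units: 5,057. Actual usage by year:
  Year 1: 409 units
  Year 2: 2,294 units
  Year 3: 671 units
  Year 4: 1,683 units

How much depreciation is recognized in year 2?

Depreciable base = $166,482 − $35,000 = $131,482.
Rate = $131,482 / 5,057 units = $26 per unit.
Year 1: 409 × $26 = $10,634. Book value $155,848.
Year 2: 2,294 × $26 = $59,644. Book value $96,204.

$59,644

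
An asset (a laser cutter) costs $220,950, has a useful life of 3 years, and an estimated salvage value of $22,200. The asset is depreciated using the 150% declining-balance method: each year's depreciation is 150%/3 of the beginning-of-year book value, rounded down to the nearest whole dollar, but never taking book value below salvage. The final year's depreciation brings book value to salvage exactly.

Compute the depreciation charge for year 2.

$55,237

Depreciable base = $220,950 − $22,200 = $198,750.
Year 1: ⌊$220,950 × 150%/3⌋ = $110,475. Book value $110,475.
Year 2: ⌊$110,475 × 150%/3⌋ = $55,237. Book value $55,238.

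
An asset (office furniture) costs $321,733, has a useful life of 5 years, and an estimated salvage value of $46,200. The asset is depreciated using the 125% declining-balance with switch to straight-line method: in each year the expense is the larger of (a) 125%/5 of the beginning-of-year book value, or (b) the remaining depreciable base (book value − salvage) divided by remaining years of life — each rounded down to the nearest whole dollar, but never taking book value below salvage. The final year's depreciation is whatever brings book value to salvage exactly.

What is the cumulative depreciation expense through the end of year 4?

Depreciable base = $321,733 − $46,200 = $275,533.
Year 1: DB = ⌊$321,733 × 125%/5⌋ = $80,433; SL = ⌊$275,533/5⌋ = $55,106 → take DB $80,433. Book value $241,300.
Year 2: DB = ⌊$241,300 × 125%/5⌋ = $60,325; SL = ⌊$195,100/4⌋ = $48,775 → take DB $60,325. Book value $180,975.
Year 3: DB = ⌊$180,975 × 125%/5⌋ = $45,243; SL = ⌊$134,775/3⌋ = $44,925 → take DB $45,243. Book value $135,732.
Year 4: DB = ⌊$135,732 × 125%/5⌋ = $33,933; SL = ⌊$89,532/2⌋ = $44,766 → take SL $44,766. Book value $90,966.
Accumulated through year 4 = $321,733 − $90,966 = $230,767.

$230,767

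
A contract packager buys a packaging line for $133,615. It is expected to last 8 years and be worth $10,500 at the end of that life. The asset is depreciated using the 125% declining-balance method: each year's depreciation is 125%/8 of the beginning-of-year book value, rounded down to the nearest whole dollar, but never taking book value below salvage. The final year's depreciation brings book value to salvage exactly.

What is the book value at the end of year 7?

$40,679

Depreciable base = $133,615 − $10,500 = $123,115.
Year 1: ⌊$133,615 × 125%/8⌋ = $20,877. Book value $112,738.
Year 2: ⌊$112,738 × 125%/8⌋ = $17,615. Book value $95,123.
Year 3: ⌊$95,123 × 125%/8⌋ = $14,862. Book value $80,261.
Year 4: ⌊$80,261 × 125%/8⌋ = $12,540. Book value $67,721.
Year 5: ⌊$67,721 × 125%/8⌋ = $10,581. Book value $57,140.
Year 6: ⌊$57,140 × 125%/8⌋ = $8,928. Book value $48,212.
Year 7: ⌊$48,212 × 125%/8⌋ = $7,533. Book value $40,679.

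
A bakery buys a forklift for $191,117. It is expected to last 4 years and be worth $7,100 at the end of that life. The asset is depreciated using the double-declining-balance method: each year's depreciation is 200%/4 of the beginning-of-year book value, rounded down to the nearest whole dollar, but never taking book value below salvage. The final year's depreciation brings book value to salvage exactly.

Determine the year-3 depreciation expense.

$23,890

Depreciable base = $191,117 − $7,100 = $184,017.
Year 1: ⌊$191,117 × 200%/4⌋ = $95,558. Book value $95,559.
Year 2: ⌊$95,559 × 200%/4⌋ = $47,779. Book value $47,780.
Year 3: ⌊$47,780 × 200%/4⌋ = $23,890. Book value $23,890.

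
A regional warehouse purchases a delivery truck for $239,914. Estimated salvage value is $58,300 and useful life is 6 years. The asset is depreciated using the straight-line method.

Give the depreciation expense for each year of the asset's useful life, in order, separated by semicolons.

$30,269; $30,269; $30,269; $30,269; $30,269; $30,269

Depreciable base = $239,914 − $58,300 = $181,614.
Annual expense = $181,614 / 6 = $30,269.
End of year 1: book value $209,645.
End of year 2: book value $179,376.
End of year 3: book value $149,107.
End of year 4: book value $118,838.
End of year 5: book value $88,569.
End of year 6: book value $58,300.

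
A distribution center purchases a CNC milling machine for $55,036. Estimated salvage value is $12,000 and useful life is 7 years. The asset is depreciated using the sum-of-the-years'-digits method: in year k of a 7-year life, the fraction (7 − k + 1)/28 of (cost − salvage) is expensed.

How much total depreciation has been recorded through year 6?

$41,499

Depreciable base = $55,036 − $12,000 = $43,036.
Sum of the years' digits = 7+6+5+4+3+2+1 = 28.
Year 1: $43,036 × 7/28 = $10,759. Book value $44,277.
Year 2: $43,036 × 6/28 = $9,222. Book value $35,055.
Year 3: $43,036 × 5/28 = $7,685. Book value $27,370.
Year 4: $43,036 × 4/28 = $6,148. Book value $21,222.
Year 5: $43,036 × 3/28 = $4,611. Book value $16,611.
Year 6: $43,036 × 2/28 = $3,074. Book value $13,537.
Accumulated through year 6 = $55,036 − $13,537 = $41,499.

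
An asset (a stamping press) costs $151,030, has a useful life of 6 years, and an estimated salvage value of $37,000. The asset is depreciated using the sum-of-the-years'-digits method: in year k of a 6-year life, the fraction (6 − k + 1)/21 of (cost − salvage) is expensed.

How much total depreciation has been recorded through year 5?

Depreciable base = $151,030 − $37,000 = $114,030.
Sum of the years' digits = 6+5+4+3+2+1 = 21.
Year 1: $114,030 × 6/21 = $32,580. Book value $118,450.
Year 2: $114,030 × 5/21 = $27,150. Book value $91,300.
Year 3: $114,030 × 4/21 = $21,720. Book value $69,580.
Year 4: $114,030 × 3/21 = $16,290. Book value $53,290.
Year 5: $114,030 × 2/21 = $10,860. Book value $42,430.
Accumulated through year 5 = $151,030 − $42,430 = $108,600.

$108,600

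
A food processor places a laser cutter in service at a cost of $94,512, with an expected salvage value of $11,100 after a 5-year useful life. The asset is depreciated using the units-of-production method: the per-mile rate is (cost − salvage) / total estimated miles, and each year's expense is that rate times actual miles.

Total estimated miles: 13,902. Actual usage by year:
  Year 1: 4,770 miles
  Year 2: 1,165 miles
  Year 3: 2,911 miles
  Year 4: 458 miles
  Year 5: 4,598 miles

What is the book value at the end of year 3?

$41,436

Depreciable base = $94,512 − $11,100 = $83,412.
Rate = $83,412 / 13,902 miles = $6 per mile.
Year 1: 4,770 × $6 = $28,620. Book value $65,892.
Year 2: 1,165 × $6 = $6,990. Book value $58,902.
Year 3: 2,911 × $6 = $17,466. Book value $41,436.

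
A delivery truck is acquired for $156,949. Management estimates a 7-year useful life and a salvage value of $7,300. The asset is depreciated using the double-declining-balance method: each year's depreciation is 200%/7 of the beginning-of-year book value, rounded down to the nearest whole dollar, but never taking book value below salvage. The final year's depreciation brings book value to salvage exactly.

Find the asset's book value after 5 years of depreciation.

$29,183

Depreciable base = $156,949 − $7,300 = $149,649.
Year 1: ⌊$156,949 × 200%/7⌋ = $44,842. Book value $112,107.
Year 2: ⌊$112,107 × 200%/7⌋ = $32,030. Book value $80,077.
Year 3: ⌊$80,077 × 200%/7⌋ = $22,879. Book value $57,198.
Year 4: ⌊$57,198 × 200%/7⌋ = $16,342. Book value $40,856.
Year 5: ⌊$40,856 × 200%/7⌋ = $11,673. Book value $29,183.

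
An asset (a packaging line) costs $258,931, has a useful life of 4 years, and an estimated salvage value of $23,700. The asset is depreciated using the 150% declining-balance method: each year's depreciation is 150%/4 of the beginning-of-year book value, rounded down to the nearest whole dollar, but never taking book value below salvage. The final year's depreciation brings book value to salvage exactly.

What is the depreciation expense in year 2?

Depreciable base = $258,931 − $23,700 = $235,231.
Year 1: ⌊$258,931 × 150%/4⌋ = $97,099. Book value $161,832.
Year 2: ⌊$161,832 × 150%/4⌋ = $60,687. Book value $101,145.

$60,687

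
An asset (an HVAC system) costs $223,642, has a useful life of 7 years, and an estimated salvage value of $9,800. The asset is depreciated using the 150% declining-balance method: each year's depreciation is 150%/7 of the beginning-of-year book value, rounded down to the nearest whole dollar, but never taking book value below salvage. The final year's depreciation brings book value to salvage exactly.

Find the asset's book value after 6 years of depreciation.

Depreciable base = $223,642 − $9,800 = $213,842.
Year 1: ⌊$223,642 × 150%/7⌋ = $47,923. Book value $175,719.
Year 2: ⌊$175,719 × 150%/7⌋ = $37,654. Book value $138,065.
Year 3: ⌊$138,065 × 150%/7⌋ = $29,585. Book value $108,480.
Year 4: ⌊$108,480 × 150%/7⌋ = $23,245. Book value $85,235.
Year 5: ⌊$85,235 × 150%/7⌋ = $18,264. Book value $66,971.
Year 6: ⌊$66,971 × 150%/7⌋ = $14,350. Book value $52,621.

$52,621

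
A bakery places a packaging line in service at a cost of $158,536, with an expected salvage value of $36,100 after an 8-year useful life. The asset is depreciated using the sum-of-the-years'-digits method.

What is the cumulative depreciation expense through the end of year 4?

Depreciable base = $158,536 − $36,100 = $122,436.
Sum of the years' digits = 8+7+6+5+4+3+2+1 = 36.
Year 1: $122,436 × 8/36 = $27,208. Book value $131,328.
Year 2: $122,436 × 7/36 = $23,807. Book value $107,521.
Year 3: $122,436 × 6/36 = $20,406. Book value $87,115.
Year 4: $122,436 × 5/36 = $17,005. Book value $70,110.
Accumulated through year 4 = $158,536 − $70,110 = $88,426.

$88,426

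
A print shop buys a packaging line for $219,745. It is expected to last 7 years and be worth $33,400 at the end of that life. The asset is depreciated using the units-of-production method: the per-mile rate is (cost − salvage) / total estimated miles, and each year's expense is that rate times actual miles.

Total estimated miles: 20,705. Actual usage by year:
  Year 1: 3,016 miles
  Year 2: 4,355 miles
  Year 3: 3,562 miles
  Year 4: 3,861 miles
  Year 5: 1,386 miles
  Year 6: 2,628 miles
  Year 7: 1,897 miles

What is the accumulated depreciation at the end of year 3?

Depreciable base = $219,745 − $33,400 = $186,345.
Rate = $186,345 / 20,705 miles = $9 per mile.
Year 1: 3,016 × $9 = $27,144. Book value $192,601.
Year 2: 4,355 × $9 = $39,195. Book value $153,406.
Year 3: 3,562 × $9 = $32,058. Book value $121,348.
Accumulated through year 3 = $219,745 − $121,348 = $98,397.

$98,397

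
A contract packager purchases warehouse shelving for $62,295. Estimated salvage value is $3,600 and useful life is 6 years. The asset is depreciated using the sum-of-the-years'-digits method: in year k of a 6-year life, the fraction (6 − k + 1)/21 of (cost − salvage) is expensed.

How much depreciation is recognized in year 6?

$2,795

Depreciable base = $62,295 − $3,600 = $58,695.
Sum of the years' digits = 6+5+4+3+2+1 = 21.
Year 1: $58,695 × 6/21 = $16,770. Book value $45,525.
Year 2: $58,695 × 5/21 = $13,975. Book value $31,550.
Year 3: $58,695 × 4/21 = $11,180. Book value $20,370.
Year 4: $58,695 × 3/21 = $8,385. Book value $11,985.
Year 5: $58,695 × 2/21 = $5,590. Book value $6,395.
Year 6: $58,695 × 1/21 = $2,795. Book value $3,600.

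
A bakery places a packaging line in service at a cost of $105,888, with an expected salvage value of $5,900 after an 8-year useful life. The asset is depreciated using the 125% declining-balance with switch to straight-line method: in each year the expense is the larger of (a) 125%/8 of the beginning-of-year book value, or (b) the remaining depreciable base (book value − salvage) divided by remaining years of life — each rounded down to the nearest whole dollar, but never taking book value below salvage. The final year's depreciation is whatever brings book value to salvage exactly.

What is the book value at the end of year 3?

$63,606

Depreciable base = $105,888 − $5,900 = $99,988.
Year 1: DB = ⌊$105,888 × 125%/8⌋ = $16,545; SL = ⌊$99,988/8⌋ = $12,498 → take DB $16,545. Book value $89,343.
Year 2: DB = ⌊$89,343 × 125%/8⌋ = $13,959; SL = ⌊$83,443/7⌋ = $11,920 → take DB $13,959. Book value $75,384.
Year 3: DB = ⌊$75,384 × 125%/8⌋ = $11,778; SL = ⌊$69,484/6⌋ = $11,580 → take DB $11,778. Book value $63,606.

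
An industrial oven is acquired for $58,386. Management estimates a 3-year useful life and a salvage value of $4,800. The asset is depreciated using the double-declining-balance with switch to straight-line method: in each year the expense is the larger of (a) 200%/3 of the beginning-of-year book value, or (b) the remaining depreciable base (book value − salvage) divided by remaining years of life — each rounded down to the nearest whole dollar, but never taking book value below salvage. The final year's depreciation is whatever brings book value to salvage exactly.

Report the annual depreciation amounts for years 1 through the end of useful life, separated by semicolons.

$38,924; $12,974; $1,688

Depreciable base = $58,386 − $4,800 = $53,586.
Year 1: DB = ⌊$58,386 × 200%/3⌋ = $38,924; SL = ⌊$53,586/3⌋ = $17,862 → take DB $38,924. Book value $19,462.
Year 2: DB = ⌊$19,462 × 200%/3⌋ = $12,974; SL = ⌊$14,662/2⌋ = $7,331 → take DB $12,974. Book value $6,488.
Year 3 (final): $6,488 − $4,800 = $1,688. Book value $4,800.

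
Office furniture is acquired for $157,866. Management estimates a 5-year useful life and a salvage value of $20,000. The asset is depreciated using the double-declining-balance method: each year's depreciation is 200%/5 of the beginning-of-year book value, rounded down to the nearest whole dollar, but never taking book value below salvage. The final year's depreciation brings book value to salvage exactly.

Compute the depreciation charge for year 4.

Depreciable base = $157,866 − $20,000 = $137,866.
Year 1: ⌊$157,866 × 200%/5⌋ = $63,146. Book value $94,720.
Year 2: ⌊$94,720 × 200%/5⌋ = $37,888. Book value $56,832.
Year 3: ⌊$56,832 × 200%/5⌋ = $22,732. Book value $34,100.
Year 4: ⌊$34,100 × 200%/5⌋ = $13,640. Book value $20,460.

$13,640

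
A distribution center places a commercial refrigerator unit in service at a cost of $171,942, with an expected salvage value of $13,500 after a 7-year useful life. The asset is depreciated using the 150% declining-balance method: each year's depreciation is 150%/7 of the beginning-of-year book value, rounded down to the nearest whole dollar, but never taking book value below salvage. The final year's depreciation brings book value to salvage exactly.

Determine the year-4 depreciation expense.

Depreciable base = $171,942 − $13,500 = $158,442.
Year 1: ⌊$171,942 × 150%/7⌋ = $36,844. Book value $135,098.
Year 2: ⌊$135,098 × 150%/7⌋ = $28,949. Book value $106,149.
Year 3: ⌊$106,149 × 150%/7⌋ = $22,746. Book value $83,403.
Year 4: ⌊$83,403 × 150%/7⌋ = $17,872. Book value $65,531.

$17,872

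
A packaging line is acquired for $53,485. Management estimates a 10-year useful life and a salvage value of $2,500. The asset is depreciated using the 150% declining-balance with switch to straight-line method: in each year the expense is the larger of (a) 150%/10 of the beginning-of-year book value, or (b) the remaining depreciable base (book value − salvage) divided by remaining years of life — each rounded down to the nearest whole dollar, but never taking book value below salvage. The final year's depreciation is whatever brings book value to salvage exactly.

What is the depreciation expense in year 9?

$4,237

Depreciable base = $53,485 − $2,500 = $50,985.
Year 1: DB = ⌊$53,485 × 150%/10⌋ = $8,022; SL = ⌊$50,985/10⌋ = $5,098 → take DB $8,022. Book value $45,463.
Year 2: DB = ⌊$45,463 × 150%/10⌋ = $6,819; SL = ⌊$42,963/9⌋ = $4,773 → take DB $6,819. Book value $38,644.
Year 3: DB = ⌊$38,644 × 150%/10⌋ = $5,796; SL = ⌊$36,144/8⌋ = $4,518 → take DB $5,796. Book value $32,848.
Year 4: DB = ⌊$32,848 × 150%/10⌋ = $4,927; SL = ⌊$30,348/7⌋ = $4,335 → take DB $4,927. Book value $27,921.
Year 5: DB = ⌊$27,921 × 150%/10⌋ = $4,188; SL = ⌊$25,421/6⌋ = $4,236 → take SL $4,236. Book value $23,685.
Year 6: DB = ⌊$23,685 × 150%/10⌋ = $3,552; SL = ⌊$21,185/5⌋ = $4,237 → take SL $4,237. Book value $19,448.
Year 7: DB = ⌊$19,448 × 150%/10⌋ = $2,917; SL = ⌊$16,948/4⌋ = $4,237 → take SL $4,237. Book value $15,211.
Year 8: DB = ⌊$15,211 × 150%/10⌋ = $2,281; SL = ⌊$12,711/3⌋ = $4,237 → take SL $4,237. Book value $10,974.
Year 9: DB = ⌊$10,974 × 150%/10⌋ = $1,646; SL = ⌊$8,474/2⌋ = $4,237 → take SL $4,237. Book value $6,737.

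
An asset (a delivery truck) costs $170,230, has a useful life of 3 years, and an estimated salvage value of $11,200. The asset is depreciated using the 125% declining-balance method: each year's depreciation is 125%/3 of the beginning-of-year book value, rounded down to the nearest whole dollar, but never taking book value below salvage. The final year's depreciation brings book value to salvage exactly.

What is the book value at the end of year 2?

Depreciable base = $170,230 − $11,200 = $159,030.
Year 1: ⌊$170,230 × 125%/3⌋ = $70,929. Book value $99,301.
Year 2: ⌊$99,301 × 125%/3⌋ = $41,375. Book value $57,926.

$57,926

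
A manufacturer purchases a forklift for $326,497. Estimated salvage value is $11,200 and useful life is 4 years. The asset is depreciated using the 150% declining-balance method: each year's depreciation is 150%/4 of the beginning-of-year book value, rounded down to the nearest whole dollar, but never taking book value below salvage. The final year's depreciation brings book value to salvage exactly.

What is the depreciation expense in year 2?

$76,522

Depreciable base = $326,497 − $11,200 = $315,297.
Year 1: ⌊$326,497 × 150%/4⌋ = $122,436. Book value $204,061.
Year 2: ⌊$204,061 × 150%/4⌋ = $76,522. Book value $127,539.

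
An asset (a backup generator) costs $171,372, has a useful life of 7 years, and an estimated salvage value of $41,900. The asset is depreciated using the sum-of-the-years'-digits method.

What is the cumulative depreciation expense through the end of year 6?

Depreciable base = $171,372 − $41,900 = $129,472.
Sum of the years' digits = 7+6+5+4+3+2+1 = 28.
Year 1: $129,472 × 7/28 = $32,368. Book value $139,004.
Year 2: $129,472 × 6/28 = $27,744. Book value $111,260.
Year 3: $129,472 × 5/28 = $23,120. Book value $88,140.
Year 4: $129,472 × 4/28 = $18,496. Book value $69,644.
Year 5: $129,472 × 3/28 = $13,872. Book value $55,772.
Year 6: $129,472 × 2/28 = $9,248. Book value $46,524.
Accumulated through year 6 = $171,372 − $46,524 = $124,848.

$124,848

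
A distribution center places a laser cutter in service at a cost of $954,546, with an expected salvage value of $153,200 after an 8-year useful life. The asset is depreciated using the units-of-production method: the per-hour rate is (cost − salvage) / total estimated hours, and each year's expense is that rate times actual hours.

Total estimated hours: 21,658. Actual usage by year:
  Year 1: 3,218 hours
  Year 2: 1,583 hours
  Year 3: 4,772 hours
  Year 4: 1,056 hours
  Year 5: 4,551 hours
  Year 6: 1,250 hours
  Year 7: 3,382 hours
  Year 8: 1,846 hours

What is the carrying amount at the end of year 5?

$392,886

Depreciable base = $954,546 − $153,200 = $801,346.
Rate = $801,346 / 21,658 hours = $37 per hour.
Year 1: 3,218 × $37 = $119,066. Book value $835,480.
Year 2: 1,583 × $37 = $58,571. Book value $776,909.
Year 3: 4,772 × $37 = $176,564. Book value $600,345.
Year 4: 1,056 × $37 = $39,072. Book value $561,273.
Year 5: 4,551 × $37 = $168,387. Book value $392,886.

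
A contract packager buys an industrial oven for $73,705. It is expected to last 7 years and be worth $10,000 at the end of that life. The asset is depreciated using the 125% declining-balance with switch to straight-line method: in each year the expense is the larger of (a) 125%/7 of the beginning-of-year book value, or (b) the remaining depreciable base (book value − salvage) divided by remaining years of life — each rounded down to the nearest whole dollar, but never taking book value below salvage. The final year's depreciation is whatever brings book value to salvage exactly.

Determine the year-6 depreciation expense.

$7,713

Depreciable base = $73,705 − $10,000 = $63,705.
Year 1: DB = ⌊$73,705 × 125%/7⌋ = $13,161; SL = ⌊$63,705/7⌋ = $9,100 → take DB $13,161. Book value $60,544.
Year 2: DB = ⌊$60,544 × 125%/7⌋ = $10,811; SL = ⌊$50,544/6⌋ = $8,424 → take DB $10,811. Book value $49,733.
Year 3: DB = ⌊$49,733 × 125%/7⌋ = $8,880; SL = ⌊$39,733/5⌋ = $7,946 → take DB $8,880. Book value $40,853.
Year 4: DB = ⌊$40,853 × 125%/7⌋ = $7,295; SL = ⌊$30,853/4⌋ = $7,713 → take SL $7,713. Book value $33,140.
Year 5: DB = ⌊$33,140 × 125%/7⌋ = $5,917; SL = ⌊$23,140/3⌋ = $7,713 → take SL $7,713. Book value $25,427.
Year 6: DB = ⌊$25,427 × 125%/7⌋ = $4,540; SL = ⌊$15,427/2⌋ = $7,713 → take SL $7,713. Book value $17,714.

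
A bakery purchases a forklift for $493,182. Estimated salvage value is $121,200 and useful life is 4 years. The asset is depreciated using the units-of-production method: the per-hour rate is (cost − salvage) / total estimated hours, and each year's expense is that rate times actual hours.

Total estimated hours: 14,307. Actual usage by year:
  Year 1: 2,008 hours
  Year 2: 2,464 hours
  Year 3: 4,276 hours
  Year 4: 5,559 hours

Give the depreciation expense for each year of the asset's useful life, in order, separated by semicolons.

$52,208; $64,064; $111,176; $144,534

Depreciable base = $493,182 − $121,200 = $371,982.
Rate = $371,982 / 14,307 hours = $26 per hour.
Year 1: 2,008 × $26 = $52,208. Book value $440,974.
Year 2: 2,464 × $26 = $64,064. Book value $376,910.
Year 3: 4,276 × $26 = $111,176. Book value $265,734.
Year 4: 5,559 × $26 = $144,534. Book value $121,200.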